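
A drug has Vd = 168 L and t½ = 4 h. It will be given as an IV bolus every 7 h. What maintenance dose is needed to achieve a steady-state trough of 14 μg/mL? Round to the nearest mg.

τ/t½ = 7/4 ≈ 1.75, so f = (1/2)^(7/4) ≈ 0.297302.
Cmin,ss = (D/Vd)·f/(1−f), so D = Cmin,ss·Vd·(1−f)/f.
D = 14 × 168 × (1−f)/f ≈ 14 × 168 × 2.36358 ≈ 5559.14 mg.

5559 mg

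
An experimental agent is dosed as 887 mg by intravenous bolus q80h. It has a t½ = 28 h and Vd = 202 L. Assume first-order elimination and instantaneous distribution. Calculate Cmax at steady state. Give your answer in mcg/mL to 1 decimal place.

Over one 80-h interval, 80/28 ≈ 2.8571 half-lives elapse, leaving f ≈ 0.1380 of each dose.
At steady state, accumulation factor R = 1/(1 − e^(−kτ)) ≈ 1.1601.
Each bolus raises the concentration by D/Vd = 887/202 ≈ 4.391 mcg/mL.
Steady-state peak Cmax,ss = C₀·R ≈ 4.391 × 1.1601 ≈ 5.094 mcg/mL.

5.1 mcg/mL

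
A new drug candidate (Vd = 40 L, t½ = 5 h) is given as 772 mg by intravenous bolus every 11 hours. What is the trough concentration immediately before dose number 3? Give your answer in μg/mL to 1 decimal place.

f = (1/2)^(τ/t½) = (1/2)^(11/5) ≈ 0.2176.
C₀ = D/Vd = 772/40 ≈ 19.300 μg/mL.
Before the 3rd dose, 2 doses have been given. Superposition: Cmin = C₀·(f + f²).
≈ 19.300 × (0.2176 + 0.0473) ≈ 19.300 × 0.2649 ≈ 5.113 μg/mL.

5.1 μg/mL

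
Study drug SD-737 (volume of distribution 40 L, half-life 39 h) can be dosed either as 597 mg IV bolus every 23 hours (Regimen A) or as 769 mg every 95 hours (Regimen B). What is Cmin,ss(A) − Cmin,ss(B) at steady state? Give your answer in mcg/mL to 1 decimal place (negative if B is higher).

25.2 mcg/mL

Regimen A: f = (1/2)^(23/39) ≈ 0.6645; Cmin,ss = (597/40)·f/(1−f) ≈ 29.561 mcg/mL.
Regimen B: f = (1/2)^(95/39) ≈ 0.1848; Cmin,ss = (769/40)·f/(1−f) ≈ 4.358 mcg/mL.
Difference ≈ 29.561 − 4.358 ≈ 25.203 mcg/mL.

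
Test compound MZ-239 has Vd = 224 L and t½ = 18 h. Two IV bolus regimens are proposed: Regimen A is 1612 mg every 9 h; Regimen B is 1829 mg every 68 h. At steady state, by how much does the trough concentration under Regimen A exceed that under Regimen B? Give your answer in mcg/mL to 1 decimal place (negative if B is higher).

Regimen A: f = (1/2)^(9/18) ≈ 0.7071; Cmin,ss = (1612/224)·f/(1−f) ≈ 17.373 mcg/mL.
Regimen B: f = (1/2)^(68/18) ≈ 0.0729; Cmin,ss = (1829/224)·f/(1−f) ≈ 0.642 mcg/mL.
Difference ≈ 17.373 − 0.642 ≈ 16.731 mcg/mL.

16.7 mcg/mL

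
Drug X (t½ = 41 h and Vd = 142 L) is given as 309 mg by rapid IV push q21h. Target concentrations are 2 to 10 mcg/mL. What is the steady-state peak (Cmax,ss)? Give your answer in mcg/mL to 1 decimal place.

7.3 mcg/mL

k = ln2/t½ = ln2/41 ≈ 0.016906 h⁻¹; fraction remaining f = e^(−kτ) = e^(−0.016906×21) ≈ 0.7012.
Accumulation ratio R = 1/(1 − f) ≈ 1/0.2988 ≈ 3.3467.
Each bolus raises the concentration by D/Vd = 309/142 ≈ 2.176 mcg/mL.
Cmax,ss = C₀/(1 − f) ≈ 2.176/0.2988 ≈ 7.282 mcg/mL.
Peak 7.3 mcg/mL vs MTC 10 mcg/mL: below toxic threshold.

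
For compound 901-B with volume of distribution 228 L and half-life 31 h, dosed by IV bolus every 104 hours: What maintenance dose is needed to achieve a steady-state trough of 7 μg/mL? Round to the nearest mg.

14732 mg

τ/t½ = 104/31 ≈ 3.3548, so f = (1/2)^(104/31) ≈ 0.097745.
Cmin,ss = (D/Vd)·f/(1−f), so D = Cmin,ss·Vd·(1−f)/f.
D = 7 × 228 × (1−f)/f ≈ 7 × 228 × 9.23070 ≈ 14732.20 mg.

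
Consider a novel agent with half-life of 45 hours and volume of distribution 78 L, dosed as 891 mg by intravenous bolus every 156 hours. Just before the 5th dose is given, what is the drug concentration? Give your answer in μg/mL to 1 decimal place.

1.1 μg/mL

f = (1/2)^(τ/t½) = (1/2)^(156/45) ≈ 0.0905.
C₀ = D/Vd = 891/78 ≈ 11.423 μg/mL.
Before the 5th dose, 4 doses have been given. Superposition: Cmin = C₀·(f + f² + … + f^4).
≈ 11.423 × (0.0905 + 0.0082 + 0.0007 + 0.0001) ≈ 11.423 × 0.0995 ≈ 1.137 μg/mL.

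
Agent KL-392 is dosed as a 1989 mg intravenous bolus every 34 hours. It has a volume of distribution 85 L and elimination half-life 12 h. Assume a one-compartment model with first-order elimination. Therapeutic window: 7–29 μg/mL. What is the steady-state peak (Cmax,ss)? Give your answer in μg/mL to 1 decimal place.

27.2 μg/mL

τ/t½ = 34/12 ≈ 2.8333, so fraction remaining f = (1/2)^(34/12) ≈ 0.1403.
Accumulation ratio R = 1/(1 − f) ≈ 1/0.8597 ≈ 1.1632.
Single-dose peak C₀ = D/Vd = 1989/85 ≈ 23.400 μg/mL.
Steady-state peak Cmax,ss = C₀·R ≈ 23.400 × 1.1632 ≈ 27.219 μg/mL.
Peak 27.2 μg/mL vs MTC 29 μg/mL: below toxic threshold.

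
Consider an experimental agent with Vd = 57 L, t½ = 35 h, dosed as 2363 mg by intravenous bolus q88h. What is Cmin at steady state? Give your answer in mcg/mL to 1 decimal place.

8.8 mcg/mL

τ/t½ = 88/35 ≈ 2.5143, so fraction remaining f = (1/2)^(88/35) ≈ 0.1750.
Accumulation ratio R = 1/(1 − f) ≈ 1/0.8250 ≈ 1.2121.
Each bolus raises the concentration by D/Vd = 2363/57 ≈ 41.456 mcg/mL.
Cmax,ss = C₀/(1 − f) ≈ 41.456/0.8250 ≈ 50.250 mcg/mL.
Steady-state trough Cmin,ss = Cmax,ss·f ≈ 50.250 × 0.1750 ≈ 8.794 mcg/mL.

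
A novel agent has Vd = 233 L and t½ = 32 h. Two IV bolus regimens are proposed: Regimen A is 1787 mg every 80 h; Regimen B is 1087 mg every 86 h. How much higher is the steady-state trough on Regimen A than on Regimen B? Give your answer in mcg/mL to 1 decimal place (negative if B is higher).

Regimen A: f = (1/2)^(80/32) ≈ 0.1768; Cmin,ss = (1787/233)·f/(1−f) ≈ 1.647 mcg/mL.
Regimen B: f = (1/2)^(86/32) ≈ 0.1552; Cmin,ss = (1087/233)·f/(1−f) ≈ 0.857 mcg/mL.
Difference ≈ 1.647 − 0.857 ≈ 0.790 mcg/mL.

0.8 mcg/mL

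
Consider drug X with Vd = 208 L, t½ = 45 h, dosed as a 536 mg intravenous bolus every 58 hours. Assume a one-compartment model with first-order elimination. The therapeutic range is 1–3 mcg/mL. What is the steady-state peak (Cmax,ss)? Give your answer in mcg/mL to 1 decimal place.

τ/t½ = 58/45 ≈ 1.2889, so fraction remaining f = (1/2)^(58/45) ≈ 0.4093.
At steady state, accumulation factor R = 1/(1 − e^(−kτ)) ≈ 1.6929.
Each bolus raises the concentration by D/Vd = 536/208 ≈ 2.577 mcg/mL.
Steady-state peak Cmax,ss = C₀·R ≈ 2.577 × 1.6929 ≈ 4.363 mcg/mL.
Peak 4.4 mcg/mL vs MTC 3 mcg/mL: exceeds toxic threshold.

4.4 mcg/mL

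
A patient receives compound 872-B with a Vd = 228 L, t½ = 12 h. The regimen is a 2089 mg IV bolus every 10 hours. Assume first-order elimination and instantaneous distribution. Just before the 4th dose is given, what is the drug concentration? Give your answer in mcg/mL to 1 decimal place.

f = (1/2)^(τ/t½) = (1/2)^(10/12) ≈ 0.5612.
C₀ = D/Vd = 2089/228 ≈ 9.162 mcg/mL.
Before the 4th dose, 3 doses have been given. Superposition: Cmin = C₀·(f + f² + … + f^3).
≈ 9.162 × (0.5612 + 0.3149 + 0.1767) ≈ 9.162 × 1.0528 ≈ 9.646 mcg/mL.

9.6 mcg/mL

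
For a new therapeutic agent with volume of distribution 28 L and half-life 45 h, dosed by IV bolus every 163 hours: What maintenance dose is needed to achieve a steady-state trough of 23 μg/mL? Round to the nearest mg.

τ/t½ = 163/45 ≈ 3.6222, so f = (1/2)^(163/45) ≈ 0.081209.
Cmin,ss = (D/Vd)·f/(1−f), so D = Cmin,ss·Vd·(1−f)/f.
D = 23 × 28 × (1−f)/f ≈ 23 × 28 × 11.31391 ≈ 7286.16 mg.

7286 mg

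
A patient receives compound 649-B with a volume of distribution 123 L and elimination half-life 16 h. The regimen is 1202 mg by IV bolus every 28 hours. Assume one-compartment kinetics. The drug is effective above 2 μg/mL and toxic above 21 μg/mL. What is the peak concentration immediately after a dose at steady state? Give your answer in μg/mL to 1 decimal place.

Over one 28-h interval, 28/16 ≈ 1.75 half-lives elapse, leaving f ≈ 0.2973 of each dose.
Accumulation ratio R = 1/(1 − f) ≈ 1/0.7027 ≈ 1.4231.
Each bolus raises the concentration by D/Vd = 1202/123 ≈ 9.772 μg/mL.
Cmax,ss = C₀/(1 − f) ≈ 9.772/0.7027 ≈ 13.906 μg/mL.
Peak 13.9 μg/mL vs MTC 21 μg/mL: below toxic threshold.

13.9 μg/mL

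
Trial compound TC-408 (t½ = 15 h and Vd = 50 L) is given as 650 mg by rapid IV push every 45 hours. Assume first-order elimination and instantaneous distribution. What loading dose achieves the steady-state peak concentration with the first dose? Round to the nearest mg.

f = (1/2)^(45/15) ≈ 0.125000; accumulation ratio R = 1/(1−f) ≈ 1.14286.
Loading dose to hit Cmax,ss on first dose: D_load = D_maint·R ≈ 650 × 1.14286 ≈ 742.86 mg.

743 mg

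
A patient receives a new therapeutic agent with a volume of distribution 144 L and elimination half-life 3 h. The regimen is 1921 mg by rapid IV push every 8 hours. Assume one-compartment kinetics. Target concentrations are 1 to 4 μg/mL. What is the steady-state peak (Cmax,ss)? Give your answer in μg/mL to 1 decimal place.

15.8 μg/mL

k = ln2/t½ = ln2/3 ≈ 0.231049 h⁻¹; fraction remaining f = e^(−kτ) = e^(−0.231049×8) ≈ 0.1575.
At steady state, accumulation factor R = 1/(1 − e^(−kτ)) ≈ 1.1869.
Each bolus raises the concentration by D/Vd = 1921/144 ≈ 13.340 μg/mL.
Steady-state peak Cmax,ss = C₀·R ≈ 13.340 × 1.1869 ≈ 15.833 μg/mL.
Peak 15.8 μg/mL vs MTC 4 μg/mL: exceeds toxic threshold.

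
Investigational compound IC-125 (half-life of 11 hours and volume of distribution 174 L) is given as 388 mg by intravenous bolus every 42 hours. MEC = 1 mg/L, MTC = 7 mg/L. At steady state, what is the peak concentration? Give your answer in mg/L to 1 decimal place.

Over one 42-h interval, 42/11 ≈ 3.8182 half-lives elapse, leaving f ≈ 0.0709 of each dose.
Accumulation ratio R = 1/(1 − f) ≈ 1/0.9291 ≈ 1.0763.
Each bolus raises the concentration by D/Vd = 388/174 ≈ 2.230 mg/L.
Cmax,ss = C₀/(1 − f) ≈ 2.230/0.9291 ≈ 2.400 mg/L.
Peak 2.4 mg/L vs MTC 7 mg/L: below toxic threshold.

2.4 mg/L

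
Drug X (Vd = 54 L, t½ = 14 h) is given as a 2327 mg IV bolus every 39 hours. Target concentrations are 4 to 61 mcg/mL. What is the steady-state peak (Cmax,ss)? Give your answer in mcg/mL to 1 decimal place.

τ/t½ = 39/14 ≈ 2.7857, so fraction remaining f = (1/2)^(39/14) ≈ 0.1450.
Accumulation ratio R = 1/(1 − f) ≈ 1/0.8550 ≈ 1.1696.
Each bolus raises the concentration by D/Vd = 2327/54 ≈ 43.093 mcg/mL.
Cmax,ss = C₀/(1 − f) ≈ 43.093/0.8550 ≈ 50.401 mcg/mL.
Peak 50.4 mcg/mL vs MTC 61 mcg/mL: below toxic threshold.

50.4 mcg/mL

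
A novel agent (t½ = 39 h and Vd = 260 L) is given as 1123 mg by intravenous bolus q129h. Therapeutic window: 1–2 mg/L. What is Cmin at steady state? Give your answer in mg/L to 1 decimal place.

Over one 129-h interval, 129/39 ≈ 3.3077 half-lives elapse, leaving f ≈ 0.1010 of each dose.
Each bolus raises the concentration by D/Vd = 1123/260 ≈ 4.319 mg/L.
Steady-state trough Cmin,ss = C₀·f/(1−f) ≈ 4.319 × 0.1010/0.8990 ≈ 0.485 mg/L.
Trough 0.5 mg/L vs MEC 1 mg/L: subtherapeutic.

0.5 mg/L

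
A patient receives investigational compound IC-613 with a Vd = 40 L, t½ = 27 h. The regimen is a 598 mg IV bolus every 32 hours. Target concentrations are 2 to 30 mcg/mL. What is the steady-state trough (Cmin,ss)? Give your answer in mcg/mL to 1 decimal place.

k = ln2/t½ = ln2/27 ≈ 0.025672 h⁻¹; fraction remaining f = e^(−kτ) = e^(−0.025672×32) ≈ 0.4398.
Accumulation ratio R = 1/(1 − f) ≈ 1/0.5602 ≈ 1.7851.
Single-dose peak C₀ = D/Vd = 598/40 ≈ 14.950 mcg/mL.
Cmax,ss = C₀/(1 − f) ≈ 14.950/0.5602 ≈ 26.687 mcg/mL.
One interval later, Cmin,ss = Cmax,ss·e^(−kτ) ≈ 26.687 × 0.4398 ≈ 11.737 mcg/mL.
Trough 11.7 mcg/mL vs MEC 2 mcg/mL: adequate.

11.7 mcg/mL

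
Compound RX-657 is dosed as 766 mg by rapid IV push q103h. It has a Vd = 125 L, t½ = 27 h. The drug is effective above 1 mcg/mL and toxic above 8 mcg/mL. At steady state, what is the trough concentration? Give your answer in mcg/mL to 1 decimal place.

0.5 mcg/mL

k = ln2/t½ = ln2/27 ≈ 0.025672 h⁻¹; fraction remaining f = e^(−kτ) = e^(−0.025672×103) ≈ 0.0711.
Each bolus raises the concentration by D/Vd = 766/125 ≈ 6.128 mcg/mL.
Steady-state trough Cmin,ss = C₀·f/(1−f) ≈ 6.128 × 0.0711/0.9289 ≈ 0.469 mcg/mL.
Trough 0.5 mcg/mL vs MEC 1 mcg/mL: subtherapeutic.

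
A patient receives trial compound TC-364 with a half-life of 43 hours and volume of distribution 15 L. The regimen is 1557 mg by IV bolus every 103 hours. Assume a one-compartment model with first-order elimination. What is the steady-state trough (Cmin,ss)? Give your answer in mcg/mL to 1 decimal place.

24.4 mcg/mL

k = ln2/t½ = ln2/43 ≈ 0.016120 h⁻¹; fraction remaining f = e^(−kτ) = e^(−0.016120×103) ≈ 0.1901.
Accumulation ratio R = 1/(1 − f) ≈ 1/0.8099 ≈ 1.2347.
Single-dose peak C₀ = D/Vd = 1557/15 ≈ 103.800 mcg/mL.
Steady-state peak Cmax,ss = C₀·R ≈ 103.800 × 1.2347 ≈ 128.162 mcg/mL.
One interval later, Cmin,ss = Cmax,ss·e^(−kτ) ≈ 128.162 × 0.1901 ≈ 24.364 mcg/mL.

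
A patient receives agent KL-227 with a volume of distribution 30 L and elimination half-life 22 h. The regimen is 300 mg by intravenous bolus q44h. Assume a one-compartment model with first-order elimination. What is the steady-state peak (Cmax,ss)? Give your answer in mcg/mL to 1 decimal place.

The dosing interval is 2 half-lives, so f = 2^(−2) = 0.25.
At steady state, R = 1/(1 − 0.25) = 4/3.
Single-dose peak C₀ = D/Vd = 300/30 = 10 mcg/mL.
Steady-state peak Cmax,ss = C₀·R = 10 × 4/3 ≈ 13.333 mcg/mL.

13.3 mcg/mL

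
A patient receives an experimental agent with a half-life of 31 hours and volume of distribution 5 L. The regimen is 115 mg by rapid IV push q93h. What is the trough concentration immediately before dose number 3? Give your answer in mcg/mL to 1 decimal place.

3.2 mcg/mL

f = (1/2)^(τ/t½) = (1/2)^(93/31) ≈ 0.1250.
C₀ = D/Vd = 115/5 ≈ 23.000 mcg/mL.
Before the 3rd dose, 2 doses have been given. Superposition: Cmin = C₀·(f + f²).
≈ 23.000 × (0.1250 + 0.0156) ≈ 23.000 × 0.1406 ≈ 3.234 mcg/mL.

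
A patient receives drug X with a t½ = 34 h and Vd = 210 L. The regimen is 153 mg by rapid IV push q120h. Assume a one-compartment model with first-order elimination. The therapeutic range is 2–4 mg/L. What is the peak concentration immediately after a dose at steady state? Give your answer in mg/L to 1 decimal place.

Over one 120-h interval, 120/34 ≈ 3.5294 half-lives elapse, leaving f ≈ 0.0866 of each dose.
At steady state, accumulation factor R = 1/(1 − e^(−kτ)) ≈ 1.0948.
Each bolus raises the concentration by D/Vd = 153/210 ≈ 0.729 mg/L.
Steady-state peak Cmax,ss = C₀·R ≈ 0.729 × 1.0948 ≈ 0.798 mg/L.
Peak 0.8 mg/L vs MTC 4 mg/L: below toxic threshold.

0.8 mg/L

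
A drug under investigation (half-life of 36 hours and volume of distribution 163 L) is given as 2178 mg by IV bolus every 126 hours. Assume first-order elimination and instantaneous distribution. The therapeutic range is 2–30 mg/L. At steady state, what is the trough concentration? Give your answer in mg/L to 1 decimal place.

k = ln2/t½ = ln2/36 ≈ 0.019254 h⁻¹; fraction remaining f = e^(−kτ) = e^(−0.019254×126) ≈ 0.0884.
Single-dose peak C₀ = D/Vd = 2178/163 ≈ 13.362 mg/L.
Steady-state trough Cmin,ss = C₀·f/(1−f) ≈ 13.362 × 0.0884/0.9116 ≈ 1.296 mg/L.
Trough 1.3 mg/L vs MEC 2 mg/L: subtherapeutic.

1.3 mg/L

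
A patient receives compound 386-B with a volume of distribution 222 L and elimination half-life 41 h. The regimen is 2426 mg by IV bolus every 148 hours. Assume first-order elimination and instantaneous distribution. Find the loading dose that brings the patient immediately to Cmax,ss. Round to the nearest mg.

f = (1/2)^(148/41) ≈ 0.081913; accumulation ratio R = 1/(1−f) ≈ 1.08922.
Loading dose to hit Cmax,ss on first dose: D_load = D_maint·R ≈ 2426 × 1.08922 ≈ 2642.45 mg.

2642 mg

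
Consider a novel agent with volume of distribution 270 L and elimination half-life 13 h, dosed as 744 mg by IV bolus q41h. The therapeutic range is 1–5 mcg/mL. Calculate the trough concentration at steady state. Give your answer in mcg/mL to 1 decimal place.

Over one 41-h interval, 41/13 ≈ 3.1538 half-lives elapse, leaving f ≈ 0.1124 of each dose.
Each bolus raises the concentration by D/Vd = 744/270 ≈ 2.756 mcg/mL.
Steady-state trough Cmin,ss = C₀·f/(1−f) ≈ 2.756 × 0.1124/0.8876 ≈ 0.349 mcg/mL.
Trough 0.3 mcg/mL vs MEC 1 mcg/mL: subtherapeutic.

0.3 mcg/mL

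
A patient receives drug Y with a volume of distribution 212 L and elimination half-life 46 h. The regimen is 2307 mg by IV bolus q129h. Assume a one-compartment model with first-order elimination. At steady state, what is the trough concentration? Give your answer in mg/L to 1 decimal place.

1.8 mg/L

k = ln2/t½ = ln2/46 ≈ 0.015068 h⁻¹; fraction remaining f = e^(−kτ) = e^(−0.015068×129) ≈ 0.1432.
At steady state, accumulation factor R = 1/(1 − e^(−kτ)) ≈ 1.1671.
Single-dose peak C₀ = D/Vd = 2307/212 ≈ 10.882 mg/L.
Cmax,ss = C₀/(1 − f) ≈ 10.882/0.8568 ≈ 12.701 mg/L.
Steady-state trough Cmin,ss = Cmax,ss·f ≈ 12.701 × 0.1432 ≈ 1.819 mg/L.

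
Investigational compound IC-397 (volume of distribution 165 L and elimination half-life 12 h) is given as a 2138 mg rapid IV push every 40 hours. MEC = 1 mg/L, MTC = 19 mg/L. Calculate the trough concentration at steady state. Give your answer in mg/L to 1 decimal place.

1.4 mg/L

τ/t½ = 40/12 ≈ 3.3333, so fraction remaining f = (1/2)^(40/12) ≈ 0.0992.
Single-dose peak C₀ = D/Vd = 2138/165 ≈ 12.958 mg/L.
Steady-state trough Cmin,ss = C₀·f/(1−f) ≈ 12.958 × 0.0992/0.9008 ≈ 1.427 mg/L.
Trough 1.4 mg/L vs MEC 1 mg/L: adequate.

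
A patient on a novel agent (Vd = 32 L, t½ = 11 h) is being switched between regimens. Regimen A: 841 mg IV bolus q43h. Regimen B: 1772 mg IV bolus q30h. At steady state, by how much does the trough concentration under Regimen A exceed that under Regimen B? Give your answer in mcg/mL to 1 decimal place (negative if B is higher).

Regimen A: f = (1/2)^(43/11) ≈ 0.0666; Cmin,ss = (841/32)·f/(1−f) ≈ 1.875 mcg/mL.
Regimen B: f = (1/2)^(30/11) ≈ 0.1510; Cmin,ss = (1772/32)·f/(1−f) ≈ 9.849 mcg/mL.
Difference ≈ 1.875 − 9.849 ≈ -7.974 mcg/mL.

-8.0 mcg/mL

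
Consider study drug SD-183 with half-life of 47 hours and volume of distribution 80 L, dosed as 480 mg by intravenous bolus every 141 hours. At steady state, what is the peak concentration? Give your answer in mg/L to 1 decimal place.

The dosing interval is 3 half-lives, so f = 2^(−3) = 0.125.
At steady state, R = 1/(1 − 0.125) = 8/7.
Single-dose peak C₀ = D/Vd = 480/80 = 6 mg/L.
Steady-state peak Cmax,ss = C₀·R = 6 × 8/7 ≈ 6.857 mg/L.

6.9 mg/L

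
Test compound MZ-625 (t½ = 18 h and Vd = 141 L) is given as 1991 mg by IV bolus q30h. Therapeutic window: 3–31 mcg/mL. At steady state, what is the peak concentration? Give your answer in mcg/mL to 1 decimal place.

Over one 30-h interval, 30/18 ≈ 1.6667 half-lives elapse, leaving f ≈ 0.3150 of each dose.
At steady state, accumulation factor R = 1/(1 − e^(−kτ)) ≈ 1.4599.
Single-dose peak C₀ = D/Vd = 1991/141 ≈ 14.121 mcg/mL.
Steady-state peak Cmax,ss = C₀·R ≈ 14.121 × 1.4599 ≈ 20.615 mcg/mL.
Peak 20.6 mcg/mL vs MTC 31 mcg/mL: below toxic threshold.

20.6 mcg/mL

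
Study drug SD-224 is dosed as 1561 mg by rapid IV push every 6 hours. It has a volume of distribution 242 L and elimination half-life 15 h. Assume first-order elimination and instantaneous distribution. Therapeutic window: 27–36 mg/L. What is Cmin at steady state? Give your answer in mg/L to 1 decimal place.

τ/t½ = 6/15 ≈ 0.4, so fraction remaining f = (1/2)^(6/15) ≈ 0.7579.
Accumulation ratio R = 1/(1 − f) ≈ 1/0.2421 ≈ 4.1305.
Each bolus raises the concentration by D/Vd = 1561/242 ≈ 6.450 mg/L.
Steady-state peak Cmax,ss = C₀·R ≈ 6.450 × 4.1305 ≈ 26.642 mg/L.
Steady-state trough Cmin,ss = Cmax,ss·f ≈ 26.642 × 0.7579 ≈ 20.192 mg/L.
Trough 20.2 mg/L vs MEC 27 mg/L: subtherapeutic.

20.2 mg/L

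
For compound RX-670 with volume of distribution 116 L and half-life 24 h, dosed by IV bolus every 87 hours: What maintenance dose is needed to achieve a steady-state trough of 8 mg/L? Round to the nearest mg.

τ/t½ = 87/24 ≈ 3.625, so f = (1/2)^(87/24) ≈ 0.081052.
Cmin,ss = (D/Vd)·f/(1−f), so D = Cmin,ss·Vd·(1−f)/f.
D = 8 × 116 × (1−f)/f ≈ 8 × 116 × 11.33776 ≈ 10521.44 mg.

10521 mg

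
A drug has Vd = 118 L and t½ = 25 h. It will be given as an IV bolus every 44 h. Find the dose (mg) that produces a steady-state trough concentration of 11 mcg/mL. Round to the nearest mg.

3098 mg

τ/t½ = 44/25 ≈ 1.76, so f = (1/2)^(44/25) ≈ 0.295248.
Cmin,ss = (D/Vd)·f/(1−f), so D = Cmin,ss·Vd·(1−f)/f.
D = 11 × 118 × (1−f)/f ≈ 11 × 118 × 2.38698 ≈ 3098.30 mg.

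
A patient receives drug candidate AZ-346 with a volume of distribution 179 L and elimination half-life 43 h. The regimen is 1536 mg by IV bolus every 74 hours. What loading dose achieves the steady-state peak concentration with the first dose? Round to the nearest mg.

2205 mg

f = (1/2)^(74/43) ≈ 0.303353; accumulation ratio R = 1/(1−f) ≈ 1.43545.
Loading dose to hit Cmax,ss on first dose: D_load = D_maint·R ≈ 1536 × 1.43545 ≈ 2204.85 mg.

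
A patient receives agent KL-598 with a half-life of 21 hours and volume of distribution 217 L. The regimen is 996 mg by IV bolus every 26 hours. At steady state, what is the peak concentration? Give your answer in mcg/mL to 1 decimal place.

k = ln2/t½ = ln2/21 ≈ 0.033007 h⁻¹; fraction remaining f = e^(−kτ) = e^(−0.033007×26) ≈ 0.4239.
At steady state, accumulation factor R = 1/(1 − e^(−kτ)) ≈ 1.7358.
Single-dose peak C₀ = D/Vd = 996/217 ≈ 4.590 mcg/mL.
Steady-state peak Cmax,ss = C₀·R ≈ 4.590 × 1.7358 ≈ 7.967 mcg/mL.

8.0 mcg/mL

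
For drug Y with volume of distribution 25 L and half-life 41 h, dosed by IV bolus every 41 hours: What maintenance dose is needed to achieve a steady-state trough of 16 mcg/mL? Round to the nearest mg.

τ/t½ = 41/41 ≈ 1, so f = (1/2)^(41/41) ≈ 0.500000.
Cmin,ss = (D/Vd)·f/(1−f), so D = Cmin,ss·Vd·(1−f)/f.
D = 16 × 25 × (1−f)/f ≈ 16 × 25 × 1.00000 ≈ 400.00 mg.

400 mg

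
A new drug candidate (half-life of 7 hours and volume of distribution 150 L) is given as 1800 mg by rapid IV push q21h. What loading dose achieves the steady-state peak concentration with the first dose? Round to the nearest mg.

f = (1/2)^(21/7) ≈ 0.125000; accumulation ratio R = 1/(1−f) ≈ 1.14286.
Loading dose to hit Cmax,ss on first dose: D_load = D_maint·R ≈ 1800 × 1.14286 ≈ 2057.15 mg.

2057 mg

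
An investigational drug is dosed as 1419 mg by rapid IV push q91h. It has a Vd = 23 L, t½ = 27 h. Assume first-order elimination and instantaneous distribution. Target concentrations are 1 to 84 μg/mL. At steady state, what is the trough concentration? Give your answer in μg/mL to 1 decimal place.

k = ln2/t½ = ln2/27 ≈ 0.025672 h⁻¹; fraction remaining f = e^(−kτ) = e^(−0.025672×91) ≈ 0.0967.
Single-dose peak C₀ = D/Vd = 1419/23 ≈ 61.696 μg/mL.
Steady-state trough Cmin,ss = C₀·f/(1−f) ≈ 61.696 × 0.0967/0.9033 ≈ 6.605 μg/mL.
Trough 6.6 μg/mL vs MEC 1 μg/mL: adequate.

6.6 μg/mL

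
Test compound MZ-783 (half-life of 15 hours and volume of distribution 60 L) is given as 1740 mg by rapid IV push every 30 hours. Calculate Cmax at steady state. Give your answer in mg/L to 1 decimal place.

The dosing interval is 2 half-lives, so f = 2^(−2) = 0.25.
Accumulation ratio R = 1/(1 − f) = 1/0.75 = 4/3.
Single-dose peak C₀ = D/Vd = 1740/60 = 29 mg/L.
Steady-state peak Cmax,ss = C₀·R = 29 × 4/3 ≈ 38.667 mg/L.

38.7 mg/L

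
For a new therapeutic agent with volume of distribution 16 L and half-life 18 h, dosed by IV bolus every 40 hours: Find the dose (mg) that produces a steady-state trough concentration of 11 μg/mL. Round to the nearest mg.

645 mg

τ/t½ = 40/18 ≈ 2.2222, so f = (1/2)^(40/18) ≈ 0.214311.
Cmin,ss = (D/Vd)·f/(1−f), so D = Cmin,ss·Vd·(1−f)/f.
D = 11 × 16 × (1−f)/f ≈ 11 × 16 × 3.66612 ≈ 645.24 mg.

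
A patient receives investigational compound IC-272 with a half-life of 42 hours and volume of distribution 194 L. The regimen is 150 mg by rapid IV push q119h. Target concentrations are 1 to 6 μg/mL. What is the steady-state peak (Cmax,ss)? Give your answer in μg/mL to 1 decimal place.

Over one 119-h interval, 119/42 ≈ 2.8333 half-lives elapse, leaving f ≈ 0.1403 of each dose.
At steady state, accumulation factor R = 1/(1 − e^(−kτ)) ≈ 1.1632.
Single-dose peak C₀ = D/Vd = 150/194 ≈ 0.773 μg/mL.
Cmax,ss = C₀/(1 − f) ≈ 0.773/0.8597 ≈ 0.899 μg/mL.
Peak 0.9 μg/mL vs MTC 6 μg/mL: below toxic threshold.

0.9 μg/mL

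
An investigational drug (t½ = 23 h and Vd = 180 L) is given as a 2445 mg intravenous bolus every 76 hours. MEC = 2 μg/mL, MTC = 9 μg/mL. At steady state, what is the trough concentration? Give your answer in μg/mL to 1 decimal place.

k = ln2/t½ = ln2/23 ≈ 0.030137 h⁻¹; fraction remaining f = e^(−kτ) = e^(−0.030137×76) ≈ 0.1012.
Single-dose peak C₀ = D/Vd = 2445/180 ≈ 13.583 μg/mL.
Steady-state trough Cmin,ss = C₀·f/(1−f) ≈ 13.583 × 0.1012/0.8988 ≈ 1.529 μg/mL.
Trough 1.5 μg/mL vs MEC 2 μg/mL: subtherapeutic.

1.5 μg/mL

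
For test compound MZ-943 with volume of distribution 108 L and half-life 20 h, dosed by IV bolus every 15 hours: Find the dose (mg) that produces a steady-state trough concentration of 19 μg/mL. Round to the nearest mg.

τ/t½ = 15/20 ≈ 0.75, so f = (1/2)^(15/20) ≈ 0.594604.
Cmin,ss = (D/Vd)·f/(1−f), so D = Cmin,ss·Vd·(1−f)/f.
D = 19 × 108 × (1−f)/f ≈ 19 × 108 × 0.68179 ≈ 1399.03 mg.

1399 mg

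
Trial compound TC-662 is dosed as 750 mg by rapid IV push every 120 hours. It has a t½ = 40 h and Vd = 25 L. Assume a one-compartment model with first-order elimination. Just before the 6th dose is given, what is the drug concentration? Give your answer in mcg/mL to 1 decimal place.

4.3 mcg/mL

f = (1/2)^(τ/t½) = (1/2)^(120/40) ≈ 0.1250.
C₀ = D/Vd = 750/25 ≈ 30.000 mcg/mL.
Before the 6th dose, 5 doses have been given. Superposition: Cmin = C₀·(f + f² + … + f^5).
≈ 30.000 × (0.1250 + 0.0156 + 0.0020 + 0.0002 + 0.0000) ≈ 30.000 × 0.1428 ≈ 4.284 mcg/mL.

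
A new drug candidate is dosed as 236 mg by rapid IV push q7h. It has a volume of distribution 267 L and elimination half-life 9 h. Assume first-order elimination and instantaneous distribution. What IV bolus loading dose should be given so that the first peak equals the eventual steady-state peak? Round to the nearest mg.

f = (1/2)^(7/9) ≈ 0.583265; accumulation ratio R = 1/(1−f) ≈ 2.39961.
Loading dose to hit Cmax,ss on first dose: D_load = D_maint·R ≈ 236 × 2.39961 ≈ 566.31 mg.

566 mg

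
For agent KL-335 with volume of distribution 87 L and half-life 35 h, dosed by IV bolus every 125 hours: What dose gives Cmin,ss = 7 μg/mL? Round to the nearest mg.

τ/t½ = 125/35 ≈ 3.5714, so f = (1/2)^(125/35) ≈ 0.084119.
Cmin,ss = (D/Vd)·f/(1−f), so D = Cmin,ss·Vd·(1−f)/f.
D = 7 × 87 × (1−f)/f ≈ 7 × 87 × 10.88792 ≈ 6630.74 mg.

6631 mg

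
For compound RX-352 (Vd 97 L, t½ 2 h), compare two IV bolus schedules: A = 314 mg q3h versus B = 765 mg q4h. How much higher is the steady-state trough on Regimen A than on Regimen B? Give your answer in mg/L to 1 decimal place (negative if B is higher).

-0.9 mg/L

Regimen A: f = (1/2)^(3/2) ≈ 0.3536; Cmin,ss = (314/97)·f/(1−f) ≈ 1.771 mg/L.
Regimen B: f = (1/2)^(4/2) ≈ 0.2500; Cmin,ss = (765/97)·f/(1−f) ≈ 2.629 mg/L.
Difference ≈ 1.771 − 2.629 ≈ -0.858 mg/L.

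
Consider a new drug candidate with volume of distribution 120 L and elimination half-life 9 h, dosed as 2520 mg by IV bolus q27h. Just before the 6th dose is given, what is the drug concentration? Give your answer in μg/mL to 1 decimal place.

3.0 μg/mL

f = (1/2)^(τ/t½) = (1/2)^(27/9) ≈ 0.1250.
C₀ = D/Vd = 2520/120 ≈ 21.000 μg/mL.
Before the 6th dose, 5 doses have been given. Superposition: Cmin = C₀·(f + f² + … + f^5).
≈ 21.000 × (0.1250 + 0.0156 + 0.0020 + 0.0002 + 0.0000) ≈ 21.000 × 0.1428 ≈ 2.999 μg/mL.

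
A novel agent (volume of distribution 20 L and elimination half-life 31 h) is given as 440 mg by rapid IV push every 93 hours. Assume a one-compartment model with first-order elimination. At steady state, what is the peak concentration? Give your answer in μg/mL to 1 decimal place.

τ = 93 h = 3 half-lives, so f = (1/2)^3 = 0.125.
Accumulation ratio R = 1/(1 − f) = 1/0.875 = 8/7.
Single-dose peak C₀ = D/Vd = 440/20 = 22 μg/mL.
Steady-state peak Cmax,ss = C₀·R = 22 × 8/7 ≈ 25.143 μg/mL.

25.1 μg/mL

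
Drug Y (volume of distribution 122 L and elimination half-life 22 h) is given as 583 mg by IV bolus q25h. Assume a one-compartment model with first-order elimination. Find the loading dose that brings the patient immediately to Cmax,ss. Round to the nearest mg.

f = (1/2)^(25/22) ≈ 0.454905; accumulation ratio R = 1/(1−f) ≈ 1.83454.
Loading dose to hit Cmax,ss on first dose: D_load = D_maint·R ≈ 583 × 1.83454 ≈ 1069.54 mg.

1070 mg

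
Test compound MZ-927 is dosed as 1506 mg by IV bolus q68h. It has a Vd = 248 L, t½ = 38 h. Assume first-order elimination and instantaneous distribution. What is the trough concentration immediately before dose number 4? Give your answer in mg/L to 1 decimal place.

2.4 mg/L

f = (1/2)^(τ/t½) = (1/2)^(68/38) ≈ 0.2893.
C₀ = D/Vd = 1506/248 ≈ 6.073 mg/L.
Before the 4th dose, 3 doses have been given. Superposition: Cmin = C₀·(f + f² + … + f^3).
≈ 6.073 × (0.2893 + 0.0837 + 0.0242) ≈ 6.073 × 0.3972 ≈ 2.412 mg/L.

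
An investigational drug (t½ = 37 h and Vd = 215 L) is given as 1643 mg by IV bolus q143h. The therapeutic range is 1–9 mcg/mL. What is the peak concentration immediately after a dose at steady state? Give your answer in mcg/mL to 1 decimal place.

k = ln2/t½ = ln2/37 ≈ 0.018734 h⁻¹; fraction remaining f = e^(−kτ) = e^(−0.018734×143) ≈ 0.0686.
Accumulation ratio R = 1/(1 − f) ≈ 1/0.9314 ≈ 1.0737.
Each bolus raises the concentration by D/Vd = 1643/215 ≈ 7.642 mcg/mL.
Steady-state peak Cmax,ss = C₀·R ≈ 7.642 × 1.0737 ≈ 8.205 mcg/mL.
Peak 8.2 mcg/mL vs MTC 9 mcg/mL: below toxic threshold.

8.2 mcg/mL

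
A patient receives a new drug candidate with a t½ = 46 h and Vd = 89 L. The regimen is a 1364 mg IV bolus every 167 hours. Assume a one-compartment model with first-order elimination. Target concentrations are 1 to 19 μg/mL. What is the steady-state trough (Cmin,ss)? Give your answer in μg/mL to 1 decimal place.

1.3 μg/mL

Over one 167-h interval, 167/46 ≈ 3.6304 half-lives elapse, leaving f ≈ 0.0807 of each dose.
Accumulation ratio R = 1/(1 − f) ≈ 1/0.9193 ≈ 1.0878.
Single-dose peak C₀ = D/Vd = 1364/89 ≈ 15.326 μg/mL.
Cmax,ss = C₀/(1 − f) ≈ 15.326/0.9193 ≈ 16.671 μg/mL.
Steady-state trough Cmin,ss = Cmax,ss·f ≈ 16.671 × 0.0807 ≈ 1.345 μg/mL.
Trough 1.3 μg/mL vs MEC 1 μg/mL: adequate.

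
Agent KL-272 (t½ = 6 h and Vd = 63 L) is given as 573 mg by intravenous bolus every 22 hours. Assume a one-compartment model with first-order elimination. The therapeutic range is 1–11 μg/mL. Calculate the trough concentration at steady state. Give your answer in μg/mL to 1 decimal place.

0.8 μg/mL

τ/t½ = 22/6 ≈ 3.6667, so fraction remaining f = (1/2)^(22/6) ≈ 0.0787.
Accumulation ratio R = 1/(1 − f) ≈ 1/0.9213 ≈ 1.0854.
Each bolus raises the concentration by D/Vd = 573/63 ≈ 9.095 μg/mL.
Steady-state peak Cmax,ss = C₀·R ≈ 9.095 × 1.0854 ≈ 9.872 μg/mL.
One interval later, Cmin,ss = Cmax,ss·e^(−kτ) ≈ 9.872 × 0.0787 ≈ 0.777 μg/mL.
Trough 0.8 μg/mL vs MEC 1 μg/mL: subtherapeutic.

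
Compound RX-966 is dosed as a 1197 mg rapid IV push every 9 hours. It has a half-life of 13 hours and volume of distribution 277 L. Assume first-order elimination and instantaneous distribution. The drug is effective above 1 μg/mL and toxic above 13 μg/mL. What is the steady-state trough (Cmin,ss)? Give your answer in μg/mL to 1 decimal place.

Over one 9-h interval, 9/13 ≈ 0.69231 half-lives elapse, leaving f ≈ 0.6189 of each dose.
At steady state, accumulation factor R = 1/(1 − e^(−kτ)) ≈ 2.6240.
Each bolus raises the concentration by D/Vd = 1197/277 ≈ 4.321 μg/mL.
Cmax,ss = C₀/(1 − f) ≈ 4.321/0.3811 ≈ 11.338 μg/mL.
Steady-state trough Cmin,ss = Cmax,ss·f ≈ 11.338 × 0.6189 ≈ 7.017 μg/mL.
Trough 7.0 μg/mL vs MEC 1 μg/mL: adequate.

7.0 μg/mL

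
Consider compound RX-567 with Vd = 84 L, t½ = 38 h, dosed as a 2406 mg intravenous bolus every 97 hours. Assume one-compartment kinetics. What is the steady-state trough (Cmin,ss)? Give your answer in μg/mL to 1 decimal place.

5.9 μg/mL

k = ln2/t½ = ln2/38 ≈ 0.018241 h⁻¹; fraction remaining f = e^(−kτ) = e^(−0.018241×97) ≈ 0.1704.
At steady state, accumulation factor R = 1/(1 − e^(−kτ)) ≈ 1.2054.
Each bolus raises the concentration by D/Vd = 2406/84 ≈ 28.643 μg/mL.
Cmax,ss = C₀/(1 − f) ≈ 28.643/0.8296 ≈ 34.526 μg/mL.
Steady-state trough Cmin,ss = Cmax,ss·f ≈ 34.526 × 0.1704 ≈ 5.883 μg/mL.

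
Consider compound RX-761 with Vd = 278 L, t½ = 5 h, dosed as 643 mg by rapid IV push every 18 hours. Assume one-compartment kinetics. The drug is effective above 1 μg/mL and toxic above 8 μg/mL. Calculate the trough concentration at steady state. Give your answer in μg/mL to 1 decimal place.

τ/t½ = 18/5 ≈ 3.6, so fraction remaining f = (1/2)^(18/5) ≈ 0.0825.
Accumulation ratio R = 1/(1 − f) ≈ 1/0.9175 ≈ 1.0899.
Single-dose peak C₀ = D/Vd = 643/278 ≈ 2.313 μg/mL.
Cmax,ss = C₀/(1 − f) ≈ 2.313/0.9175 ≈ 2.521 μg/mL.
Steady-state trough Cmin,ss = Cmax,ss·f ≈ 2.521 × 0.0825 ≈ 0.208 μg/mL.
Trough 0.2 μg/mL vs MEC 1 μg/mL: subtherapeutic.

0.2 μg/mL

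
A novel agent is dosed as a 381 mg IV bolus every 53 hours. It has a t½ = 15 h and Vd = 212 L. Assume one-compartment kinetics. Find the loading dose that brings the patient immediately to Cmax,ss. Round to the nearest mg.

417 mg

f = (1/2)^(53/15) ≈ 0.086370; accumulation ratio R = 1/(1−f) ≈ 1.09453.
Loading dose to hit Cmax,ss on first dose: D_load = D_maint·R ≈ 381 × 1.09453 ≈ 417.02 mg.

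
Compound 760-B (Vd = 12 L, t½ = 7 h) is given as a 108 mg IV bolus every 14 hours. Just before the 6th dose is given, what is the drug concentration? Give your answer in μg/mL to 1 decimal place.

f = (1/2)^(τ/t½) = (1/2)^(14/7) ≈ 0.2500.
C₀ = D/Vd = 108/12 ≈ 9.000 μg/mL.
Before the 6th dose, 5 doses have been given. Superposition: Cmin = C₀·(f + f² + … + f^5).
≈ 9.000 × (0.2500 + 0.0625 + 0.0156 + 0.0039 + 0.0010) ≈ 9.000 × 0.3330 ≈ 2.997 μg/mL.

3.0 μg/mL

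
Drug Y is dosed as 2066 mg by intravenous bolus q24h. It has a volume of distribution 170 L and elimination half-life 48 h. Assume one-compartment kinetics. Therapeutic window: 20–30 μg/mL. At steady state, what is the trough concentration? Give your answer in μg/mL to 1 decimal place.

29.3 μg/mL

k = ln2/t½ = ln2/48 ≈ 0.014441 h⁻¹; fraction remaining f = e^(−kτ) = e^(−0.014441×24) ≈ 0.7071.
Single-dose peak C₀ = D/Vd = 2066/170 ≈ 12.153 μg/mL.
Steady-state trough Cmin,ss = C₀·f/(1−f) ≈ 12.153 × 0.7071/0.2929 ≈ 29.339 μg/mL.
Trough 29.3 μg/mL vs MEC 20 μg/mL: adequate.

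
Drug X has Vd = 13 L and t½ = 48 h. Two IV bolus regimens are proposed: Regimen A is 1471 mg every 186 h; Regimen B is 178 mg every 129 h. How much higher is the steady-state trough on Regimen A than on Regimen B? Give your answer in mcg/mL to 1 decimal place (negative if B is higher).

5.8 mcg/mL

Regimen A: f = (1/2)^(186/48) ≈ 0.0682; Cmin,ss = (1471/13)·f/(1−f) ≈ 8.282 mcg/mL.
Regimen B: f = (1/2)^(129/48) ≈ 0.1552; Cmin,ss = (178/13)·f/(1−f) ≈ 2.515 mcg/mL.
Difference ≈ 8.282 − 2.515 ≈ 5.767 mcg/mL.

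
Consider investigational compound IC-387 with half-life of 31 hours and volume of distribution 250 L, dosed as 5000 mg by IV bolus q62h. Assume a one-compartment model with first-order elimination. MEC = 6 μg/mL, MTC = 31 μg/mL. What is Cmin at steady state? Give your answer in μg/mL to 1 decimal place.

6.7 μg/mL

τ = 62 h = 2 half-lives, so f = (1/2)^2 = 0.25.
Accumulation ratio R = 1/(1 − f) = 1/0.75 = 4/3.
Single-dose peak C₀ = D/Vd = 5000/250 = 20 μg/mL.
Steady-state peak Cmax,ss = C₀·R = 20 × 4/3 ≈ 26.667 μg/mL.
Steady-state trough Cmin,ss = Cmax,ss·f ≈ 26.667 × 0.25 ≈ 6.667 μg/mL.
Trough 6.7 μg/mL vs MEC 6 μg/mL: adequate.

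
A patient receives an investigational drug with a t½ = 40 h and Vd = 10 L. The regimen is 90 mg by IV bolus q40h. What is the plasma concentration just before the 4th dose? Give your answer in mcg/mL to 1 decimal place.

7.9 mcg/mL

f = (1/2)^(τ/t½) = (1/2)^(40/40) ≈ 0.5000.
C₀ = D/Vd = 90/10 ≈ 9.000 mcg/mL.
Before the 4th dose, 3 doses have been given. Superposition: Cmin = C₀·(f + f² + … + f^3).
≈ 9.000 × (0.5000 + 0.2500 + 0.1250) ≈ 9.000 × 0.8750 ≈ 7.875 mcg/mL.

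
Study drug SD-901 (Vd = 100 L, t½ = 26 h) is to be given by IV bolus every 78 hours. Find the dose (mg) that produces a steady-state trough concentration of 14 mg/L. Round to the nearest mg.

9800 mg

τ/t½ = 78/26 ≈ 3, so f = (1/2)^(78/26) ≈ 0.125000.
Cmin,ss = (D/Vd)·f/(1−f), so D = Cmin,ss·Vd·(1−f)/f.
D = 14 × 100 × (1−f)/f ≈ 14 × 100 × 7.00000 ≈ 9800.00 mg.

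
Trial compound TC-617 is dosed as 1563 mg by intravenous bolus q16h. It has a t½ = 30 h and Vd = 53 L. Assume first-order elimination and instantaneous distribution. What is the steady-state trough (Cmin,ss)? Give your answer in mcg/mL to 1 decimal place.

65.9 mcg/mL

k = ln2/t½ = ln2/30 ≈ 0.023105 h⁻¹; fraction remaining f = e^(−kτ) = e^(−0.023105×16) ≈ 0.6910.
At steady state, accumulation factor R = 1/(1 − e^(−kτ)) ≈ 3.2362.
Each bolus raises the concentration by D/Vd = 1563/53 ≈ 29.491 mcg/mL.
Steady-state peak Cmax,ss = C₀·R ≈ 29.491 × 3.2362 ≈ 95.439 mcg/mL.
One interval later, Cmin,ss = Cmax,ss·e^(−kτ) ≈ 95.439 × 0.6910 ≈ 65.948 mcg/mL.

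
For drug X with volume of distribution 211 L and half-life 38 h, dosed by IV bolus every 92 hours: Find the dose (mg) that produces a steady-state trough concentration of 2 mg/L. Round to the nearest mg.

1838 mg

τ/t½ = 92/38 ≈ 2.4211, so f = (1/2)^(92/38) ≈ 0.186720.
Cmin,ss = (D/Vd)·f/(1−f), so D = Cmin,ss·Vd·(1−f)/f.
D = 2 × 211 × (1−f)/f ≈ 2 × 211 × 4.35561 ≈ 1838.07 mg.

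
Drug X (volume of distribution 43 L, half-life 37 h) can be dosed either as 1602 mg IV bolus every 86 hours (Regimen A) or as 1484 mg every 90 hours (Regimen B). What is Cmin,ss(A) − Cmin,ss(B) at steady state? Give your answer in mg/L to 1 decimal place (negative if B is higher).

1.4 mg/L

Regimen A: f = (1/2)^(86/37) ≈ 0.1997; Cmin,ss = (1602/43)·f/(1−f) ≈ 9.296 mg/L.
Regimen B: f = (1/2)^(90/37) ≈ 0.1853; Cmin,ss = (1484/43)·f/(1−f) ≈ 7.850 mg/L.
Difference ≈ 9.296 − 7.850 ≈ 1.446 mg/L.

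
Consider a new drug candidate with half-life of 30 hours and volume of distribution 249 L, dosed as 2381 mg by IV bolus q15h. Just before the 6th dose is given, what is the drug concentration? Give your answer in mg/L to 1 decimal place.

19.0 mg/L

f = (1/2)^(τ/t½) = (1/2)^(15/30) ≈ 0.7071.
C₀ = D/Vd = 2381/249 ≈ 9.562 mg/L.
Before the 6th dose, 5 doses have been given. Superposition: Cmin = C₀·(f + f² + … + f^5).
≈ 9.562 × (0.7071 + 0.5000 + 0.3535 + 0.2500 + 0.1768) ≈ 9.562 × 1.9874 ≈ 19.004 mg/L.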